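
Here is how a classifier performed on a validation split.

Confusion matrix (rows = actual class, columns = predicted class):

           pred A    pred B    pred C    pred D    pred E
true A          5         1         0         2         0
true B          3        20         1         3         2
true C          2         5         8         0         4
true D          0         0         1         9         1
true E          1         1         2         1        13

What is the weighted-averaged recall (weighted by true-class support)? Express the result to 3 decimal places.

Per-class recall (TP/(TP+FN)):
  A: TP=5, FN=1+0+2+0=3 → 5/8 = 0.6250
  B: TP=20, FN=3+1+3+2=9 → 20/29 = 0.6897
  C: TP=8, FN=2+5+0+4=11 → 8/19 = 0.4211
  D: TP=9, FN=0+0+1+1=2 → 9/11 = 0.8182
  E: TP=13, FN=1+1+2+1=5 → 13/18 = 0.7222
Weighted-recall = Σ (supportᵢ/N)·recallᵢ with N=85: (8/85)·0.6250 + (29/85)·0.6897 + (19/85)·0.4211 + (11/85)·0.8182 + (18/85)·0.7222 = 0.647

0.647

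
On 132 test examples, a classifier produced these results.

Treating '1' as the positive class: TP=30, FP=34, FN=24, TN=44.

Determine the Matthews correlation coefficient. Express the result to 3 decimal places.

0.118

MCC = (TP·TN − FP·FN) / √((TP+FP)(TP+FN)(TN+FP)(TN+FN))
Numerator = 30·44 − 34·24 = 504
Denominator = √(64·54·78·68) = √18330624 = 4281.4278
MCC = 504 / 4281.4278 = 0.118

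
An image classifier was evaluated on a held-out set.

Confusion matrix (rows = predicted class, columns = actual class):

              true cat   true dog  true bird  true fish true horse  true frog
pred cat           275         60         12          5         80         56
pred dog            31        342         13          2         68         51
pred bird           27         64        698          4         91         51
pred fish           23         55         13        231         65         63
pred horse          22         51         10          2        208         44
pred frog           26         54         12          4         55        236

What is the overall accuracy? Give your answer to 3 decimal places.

Accuracy = trace / total = (275+342+698+231+208+236=1990) / 3104 = 1990/3104 = 0.641

0.641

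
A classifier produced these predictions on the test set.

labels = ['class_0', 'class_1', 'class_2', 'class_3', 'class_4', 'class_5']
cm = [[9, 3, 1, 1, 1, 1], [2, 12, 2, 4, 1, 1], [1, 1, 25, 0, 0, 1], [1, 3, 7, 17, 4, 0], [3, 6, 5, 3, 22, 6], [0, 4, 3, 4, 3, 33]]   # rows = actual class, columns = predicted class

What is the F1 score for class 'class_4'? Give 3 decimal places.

F1 score = 2·TP/(2·TP+FP+FN).
class_4: TP=22, FP=1+1+0+4+3=9, FN=3+6+5+3+6=23 → 44/76 = 0.5789

0.579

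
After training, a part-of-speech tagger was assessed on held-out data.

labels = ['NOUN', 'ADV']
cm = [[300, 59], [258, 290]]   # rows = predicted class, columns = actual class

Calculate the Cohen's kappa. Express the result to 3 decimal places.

0.333

Observed agreement pₒ = trace/N = 590/907 = 0.6505
Expected agreement pₑ = Σ (rowᵢ·colᵢ)/N² = (558·359 + 349·548)/907² = 0.4760
κ = (pₒ − pₑ)/(1 − pₑ) = (0.6505 − 0.4760)/(1 − 0.4760) = 0.333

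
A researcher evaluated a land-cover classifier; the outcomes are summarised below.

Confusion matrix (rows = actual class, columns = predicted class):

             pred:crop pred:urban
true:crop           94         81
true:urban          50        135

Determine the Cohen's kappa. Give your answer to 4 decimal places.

0.2682

Observed agreement pₒ = trace/N = 229/360 = 0.63611
Expected agreement pₑ = Σ (rowᵢ·colᵢ)/N² = (175·144 + 185·216)/360² = 0.50278
κ = (pₒ − pₑ)/(1 − pₑ) = (0.63611 − 0.50278)/(1 − 0.50278) = 0.2682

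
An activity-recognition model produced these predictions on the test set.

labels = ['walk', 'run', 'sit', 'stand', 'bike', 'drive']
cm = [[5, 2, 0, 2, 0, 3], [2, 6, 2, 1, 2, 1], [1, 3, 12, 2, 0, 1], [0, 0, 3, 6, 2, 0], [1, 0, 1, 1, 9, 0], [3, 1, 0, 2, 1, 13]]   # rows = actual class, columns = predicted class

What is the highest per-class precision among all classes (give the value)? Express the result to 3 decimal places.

Per-class precision (TP/(TP+FP)):
  walk: TP=5, FP=2+1+0+1+3=7 → 5/12 = 0.4167
  run: TP=6, FP=2+3+0+0+1=6 → 6/12 = 0.5000
  sit: TP=12, FP=0+2+3+1+0=6 → 12/18 = 0.6667
  stand: TP=6, FP=2+1+2+1+2=8 → 6/14 = 0.4286
  bike: TP=9, FP=0+2+0+2+1=5 → 9/14 = 0.6429
  drive: TP=13, FP=3+1+1+0+0=5 → 13/18 = 0.7222
Highest is class 'drive' with precision = 0.722.

0.722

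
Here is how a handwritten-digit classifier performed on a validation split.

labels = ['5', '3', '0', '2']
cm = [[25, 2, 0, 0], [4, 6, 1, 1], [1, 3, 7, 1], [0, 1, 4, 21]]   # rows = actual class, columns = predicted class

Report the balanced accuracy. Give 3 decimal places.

0.704

Balanced accuracy = mean of per-class recall.
  5: recall = 25/27 = 0.9259
  3: recall = 6/12 = 0.5000
  0: recall = 7/12 = 0.5833
  2: recall = 21/26 = 0.8077
Mean = (0.9259 + 0.5000 + 0.5833 + 0.8077) / 4 = 0.704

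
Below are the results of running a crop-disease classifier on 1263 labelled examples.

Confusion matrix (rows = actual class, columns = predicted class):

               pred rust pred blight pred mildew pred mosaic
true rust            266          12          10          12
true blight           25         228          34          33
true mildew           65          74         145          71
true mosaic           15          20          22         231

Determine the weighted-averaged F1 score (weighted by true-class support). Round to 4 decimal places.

0.6749

Per-class F1 score (2·TP/(2·TP+FP+FN)):
  rust: TP=266, FP=25+65+15=105, FN=12+10+12=34 → 532/671 = 0.79285
  blight: TP=228, FP=12+74+20=106, FN=25+34+33=92 → 456/654 = 0.69725
  mildew: TP=145, FP=10+34+22=66, FN=65+74+71=210 → 290/566 = 0.51237
  mosaic: TP=231, FP=12+33+71=116, FN=15+20+22=57 → 462/635 = 0.72756
Weighted-F1 score = Σ (supportᵢ/N)·F1 scoreᵢ with N=1263: (300/1263)·0.79285 + (320/1263)·0.69725 + (355/1263)·0.51237 + (288/1263)·0.72756 = 0.6749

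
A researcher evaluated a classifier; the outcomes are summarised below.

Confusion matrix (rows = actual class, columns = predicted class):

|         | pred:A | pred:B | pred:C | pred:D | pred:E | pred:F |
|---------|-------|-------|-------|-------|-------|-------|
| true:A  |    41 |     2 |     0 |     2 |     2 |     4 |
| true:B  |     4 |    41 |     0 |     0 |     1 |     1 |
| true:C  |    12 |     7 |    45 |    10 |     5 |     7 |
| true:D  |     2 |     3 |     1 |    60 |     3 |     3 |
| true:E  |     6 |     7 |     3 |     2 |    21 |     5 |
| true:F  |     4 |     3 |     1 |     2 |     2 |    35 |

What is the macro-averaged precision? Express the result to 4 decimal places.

Per-class precision (TP/(TP+FP)):
  A: TP=41, FP=4+12+2+6+4=28 → 41/69 = 0.59420
  B: TP=41, FP=2+7+3+7+3=22 → 41/63 = 0.65079
  C: TP=45, FP=0+0+1+3+1=5 → 45/50 = 0.90000
  D: TP=60, FP=2+0+10+2+2=16 → 60/76 = 0.78947
  E: TP=21, FP=2+1+5+3+2=13 → 21/34 = 0.61765
  F: TP=35, FP=4+1+7+3+5=20 → 35/55 = 0.63636
Macro-precision = mean = (0.59420 + 0.65079 + 0.90000 + 0.78947 + 0.61765 + 0.63636) / 6 = 0.6981

0.6981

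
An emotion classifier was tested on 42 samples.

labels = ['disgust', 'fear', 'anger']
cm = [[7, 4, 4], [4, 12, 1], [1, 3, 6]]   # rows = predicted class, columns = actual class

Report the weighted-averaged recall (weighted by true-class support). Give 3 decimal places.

0.595

Per-class recall (TP/(TP+FN)):
  disgust: TP=7, FN=4+1=5 → 7/12 = 0.5833
  fear: TP=12, FN=4+3=7 → 12/19 = 0.6316
  anger: TP=6, FN=4+1=5 → 6/11 = 0.5455
Weighted-recall = Σ (supportᵢ/N)·recallᵢ with N=42: (12/42)·0.5833 + (19/42)·0.6316 + (11/42)·0.5455 = 0.595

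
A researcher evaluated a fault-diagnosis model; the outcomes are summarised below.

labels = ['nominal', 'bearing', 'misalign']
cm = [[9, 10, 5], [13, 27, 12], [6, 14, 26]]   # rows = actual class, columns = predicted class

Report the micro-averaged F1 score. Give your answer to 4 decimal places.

0.5082

Micro-averaging pools counts across classes: ΣTP=62, ΣFP=60, ΣFN=60.
Micro-F1 score = 2·TP/(2·TP+FP+FN) on pooled counts = 0.5082 (equals overall accuracy in single-label multiclass).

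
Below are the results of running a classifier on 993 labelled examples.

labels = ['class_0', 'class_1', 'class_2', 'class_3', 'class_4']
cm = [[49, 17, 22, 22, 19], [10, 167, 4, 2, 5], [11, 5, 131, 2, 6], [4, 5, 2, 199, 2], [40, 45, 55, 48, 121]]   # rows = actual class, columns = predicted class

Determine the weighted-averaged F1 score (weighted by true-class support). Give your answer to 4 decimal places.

0.6495

Per-class F1 score (2·TP/(2·TP+FP+FN)):
  class_0: TP=49, FP=10+11+4+40=65, FN=17+22+22+19=80 → 98/243 = 0.40329
  class_1: TP=167, FP=17+5+5+45=72, FN=10+4+2+5=21 → 334/427 = 0.78220
  class_2: TP=131, FP=22+4+2+55=83, FN=11+5+2+6=24 → 262/369 = 0.71003
  class_3: TP=199, FP=22+2+2+48=74, FN=4+5+2+2=13 → 398/485 = 0.82062
  class_4: TP=121, FP=19+5+6+2=32, FN=40+45+55+48=188 → 242/462 = 0.52381
Weighted-F1 score = Σ (supportᵢ/N)·F1 scoreᵢ with N=993: (129/993)·0.40329 + (188/993)·0.78220 + (155/993)·0.71003 + (212/993)·0.82062 + (309/993)·0.52381 = 0.6495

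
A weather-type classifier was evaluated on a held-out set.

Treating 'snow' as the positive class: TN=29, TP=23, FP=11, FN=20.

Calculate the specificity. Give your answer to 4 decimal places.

Specificity = TN/(TN+FP) = 29/(29+11) = 0.7250

0.7250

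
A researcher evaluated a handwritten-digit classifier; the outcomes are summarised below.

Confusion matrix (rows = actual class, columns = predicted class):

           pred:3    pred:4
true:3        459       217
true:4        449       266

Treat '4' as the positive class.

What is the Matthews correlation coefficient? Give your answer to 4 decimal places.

0.0536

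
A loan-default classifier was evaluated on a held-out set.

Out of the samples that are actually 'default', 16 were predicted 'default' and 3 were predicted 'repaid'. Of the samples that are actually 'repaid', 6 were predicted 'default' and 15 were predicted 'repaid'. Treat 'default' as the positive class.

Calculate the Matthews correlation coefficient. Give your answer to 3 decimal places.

0.558

MCC = (TP·TN − FP·FN) / √((TP+FP)(TP+FN)(TN+FP)(TN+FN))
Numerator = 16·15 − 6·3 = 222
Denominator = √(22·19·21·18) = √158004 = 397.4972
MCC = 222 / 397.4972 = 0.558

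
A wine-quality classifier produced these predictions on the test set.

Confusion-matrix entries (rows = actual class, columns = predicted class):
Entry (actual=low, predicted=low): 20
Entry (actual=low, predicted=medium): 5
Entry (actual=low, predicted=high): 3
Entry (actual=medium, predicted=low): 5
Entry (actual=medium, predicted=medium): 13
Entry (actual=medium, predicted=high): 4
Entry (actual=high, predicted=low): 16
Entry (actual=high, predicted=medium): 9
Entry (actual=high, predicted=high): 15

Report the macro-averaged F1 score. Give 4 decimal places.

0.5314

Per-class F1 score (2·TP/(2·TP+FP+FN)):
  low: TP=20, FP=5+16=21, FN=5+3=8 → 40/69 = 0.57971
  medium: TP=13, FP=5+9=14, FN=5+4=9 → 26/49 = 0.53061
  high: TP=15, FP=3+4=7, FN=16+9=25 → 30/62 = 0.48387
Macro-F1 score = mean = (0.57971 + 0.53061 + 0.48387) / 3 = 0.5314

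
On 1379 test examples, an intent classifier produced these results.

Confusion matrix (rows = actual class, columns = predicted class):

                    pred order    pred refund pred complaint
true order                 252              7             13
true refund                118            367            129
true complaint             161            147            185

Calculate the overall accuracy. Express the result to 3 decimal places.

0.583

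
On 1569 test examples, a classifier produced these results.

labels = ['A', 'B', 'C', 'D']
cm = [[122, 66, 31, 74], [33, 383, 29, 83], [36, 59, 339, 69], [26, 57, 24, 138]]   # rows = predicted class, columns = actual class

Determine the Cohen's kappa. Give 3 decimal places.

0.488

Observed agreement pₒ = trace/N = 982/1569 = 0.6259
Expected agreement pₑ = Σ (rowᵢ·colᵢ)/N² = (217·293 + 565·528 + 423·503 + 364·245)/1569² = 0.2697
κ = (pₒ − pₑ)/(1 − pₑ) = (0.6259 − 0.2697)/(1 − 0.2697) = 0.488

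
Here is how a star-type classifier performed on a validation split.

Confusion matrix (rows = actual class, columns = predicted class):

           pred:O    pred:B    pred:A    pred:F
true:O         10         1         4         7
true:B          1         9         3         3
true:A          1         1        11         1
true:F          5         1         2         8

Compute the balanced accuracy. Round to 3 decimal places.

0.576

Balanced accuracy = mean of per-class recall.
  O: recall = 10/22 = 0.4545
  B: recall = 9/16 = 0.5625
  A: recall = 11/14 = 0.7857
  F: recall = 8/16 = 0.5000
Mean = (0.4545 + 0.5625 + 0.7857 + 0.5000) / 4 = 0.576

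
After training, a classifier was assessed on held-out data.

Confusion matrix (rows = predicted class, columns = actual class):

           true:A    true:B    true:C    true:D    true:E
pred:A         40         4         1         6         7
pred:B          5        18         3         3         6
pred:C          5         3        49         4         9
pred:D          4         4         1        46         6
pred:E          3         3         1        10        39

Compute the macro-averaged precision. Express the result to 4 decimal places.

0.6709

Per-class precision (TP/(TP+FP)):
  A: TP=40, FP=4+1+6+7=18 → 40/58 = 0.68966
  B: TP=18, FP=5+3+3+6=17 → 18/35 = 0.51429
  C: TP=49, FP=5+3+4+9=21 → 49/70 = 0.70000
  D: TP=46, FP=4+4+1+6=15 → 46/61 = 0.75410
  E: TP=39, FP=3+3+1+10=17 → 39/56 = 0.69643
Macro-precision = mean = (0.68966 + 0.51429 + 0.70000 + 0.75410 + 0.69643) / 5 = 0.6709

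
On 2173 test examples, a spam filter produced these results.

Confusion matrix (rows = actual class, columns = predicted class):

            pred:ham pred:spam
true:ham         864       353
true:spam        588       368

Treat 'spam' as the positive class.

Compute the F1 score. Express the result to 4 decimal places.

0.4389

Precision = TP/(TP+FP) = 368/721 = 0.5104
Recall = TP/(TP+FN) = 368/956 = 0.3849
F1 = 2·TP/(2·TP+FP+FN) = 736/1677 = 0.4389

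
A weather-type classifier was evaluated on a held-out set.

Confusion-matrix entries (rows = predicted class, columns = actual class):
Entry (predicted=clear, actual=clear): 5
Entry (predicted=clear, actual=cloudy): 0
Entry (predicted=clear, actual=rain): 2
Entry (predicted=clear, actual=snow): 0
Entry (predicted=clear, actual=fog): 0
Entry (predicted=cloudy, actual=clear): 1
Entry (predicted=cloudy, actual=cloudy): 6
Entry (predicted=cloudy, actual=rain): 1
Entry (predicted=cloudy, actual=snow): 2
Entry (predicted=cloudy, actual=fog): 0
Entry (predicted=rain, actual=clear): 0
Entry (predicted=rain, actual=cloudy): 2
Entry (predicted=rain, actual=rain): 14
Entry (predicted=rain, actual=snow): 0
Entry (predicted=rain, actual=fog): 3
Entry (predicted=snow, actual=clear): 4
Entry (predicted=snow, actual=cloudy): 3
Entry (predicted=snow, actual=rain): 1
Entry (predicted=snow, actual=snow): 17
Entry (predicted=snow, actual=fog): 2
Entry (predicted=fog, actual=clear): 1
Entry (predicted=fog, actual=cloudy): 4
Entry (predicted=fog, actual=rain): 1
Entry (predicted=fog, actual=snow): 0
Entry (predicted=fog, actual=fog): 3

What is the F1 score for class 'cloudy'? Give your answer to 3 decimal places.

Treat 'cloudy' as positive and all other classes as negative.
F1 score = 2·TP/(2·TP+FP+FN).
cloudy: TP=6, FP=1+1+2+0=4, FN=0+2+3+4=9 → 12/25 = 0.4800

0.480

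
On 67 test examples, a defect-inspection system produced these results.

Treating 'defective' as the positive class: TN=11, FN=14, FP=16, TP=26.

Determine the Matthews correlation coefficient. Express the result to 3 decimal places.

MCC = (TP·TN − FP·FN) / √((TP+FP)(TP+FN)(TN+FP)(TN+FN))
Numerator = 26·11 − 16·14 = 62
Denominator = √(42·40·27·25) = √1134000 = 1064.8944
MCC = 62 / 1064.8944 = 0.058

0.058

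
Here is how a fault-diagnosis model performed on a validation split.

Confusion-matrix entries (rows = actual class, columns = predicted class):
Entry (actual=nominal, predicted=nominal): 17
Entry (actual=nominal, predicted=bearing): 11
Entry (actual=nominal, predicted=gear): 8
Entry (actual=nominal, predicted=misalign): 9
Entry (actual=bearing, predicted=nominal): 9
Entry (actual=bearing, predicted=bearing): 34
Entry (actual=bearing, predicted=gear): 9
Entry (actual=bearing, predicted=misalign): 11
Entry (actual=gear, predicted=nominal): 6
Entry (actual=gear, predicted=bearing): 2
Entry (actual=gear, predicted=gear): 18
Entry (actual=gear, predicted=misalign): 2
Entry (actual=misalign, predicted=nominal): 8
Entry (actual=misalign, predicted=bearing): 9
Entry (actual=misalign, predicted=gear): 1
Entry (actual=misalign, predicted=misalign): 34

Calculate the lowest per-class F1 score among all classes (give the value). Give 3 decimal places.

Per-class F1 score (2·TP/(2·TP+FP+FN)):
  nominal: TP=17, FP=9+6+8=23, FN=11+8+9=28 → 34/85 = 0.4000
  bearing: TP=34, FP=11+2+9=22, FN=9+9+11=29 → 68/119 = 0.5714
  gear: TP=18, FP=8+9+1=18, FN=6+2+2=10 → 36/64 = 0.5625
  misalign: TP=34, FP=9+11+2=22, FN=8+9+1=18 → 68/108 = 0.6296
Lowest is class 'nominal' with F1 score = 0.400.

0.400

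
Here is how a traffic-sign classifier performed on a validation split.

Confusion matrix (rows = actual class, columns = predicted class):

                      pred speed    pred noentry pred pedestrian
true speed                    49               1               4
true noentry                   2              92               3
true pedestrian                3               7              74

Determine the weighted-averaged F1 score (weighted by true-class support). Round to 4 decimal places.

Per-class F1 score (2·TP/(2·TP+FP+FN)):
  speed: TP=49, FP=2+3=5, FN=1+4=5 → 98/108 = 0.90741
  noentry: TP=92, FP=1+7=8, FN=2+3=5 → 184/197 = 0.93401
  pedestrian: TP=74, FP=4+3=7, FN=3+7=10 → 148/165 = 0.89697
Weighted-F1 score = Σ (supportᵢ/N)·F1 scoreᵢ with N=235: (54/235)·0.90741 + (97/235)·0.93401 + (84/235)·0.89697 = 0.9147

0.9147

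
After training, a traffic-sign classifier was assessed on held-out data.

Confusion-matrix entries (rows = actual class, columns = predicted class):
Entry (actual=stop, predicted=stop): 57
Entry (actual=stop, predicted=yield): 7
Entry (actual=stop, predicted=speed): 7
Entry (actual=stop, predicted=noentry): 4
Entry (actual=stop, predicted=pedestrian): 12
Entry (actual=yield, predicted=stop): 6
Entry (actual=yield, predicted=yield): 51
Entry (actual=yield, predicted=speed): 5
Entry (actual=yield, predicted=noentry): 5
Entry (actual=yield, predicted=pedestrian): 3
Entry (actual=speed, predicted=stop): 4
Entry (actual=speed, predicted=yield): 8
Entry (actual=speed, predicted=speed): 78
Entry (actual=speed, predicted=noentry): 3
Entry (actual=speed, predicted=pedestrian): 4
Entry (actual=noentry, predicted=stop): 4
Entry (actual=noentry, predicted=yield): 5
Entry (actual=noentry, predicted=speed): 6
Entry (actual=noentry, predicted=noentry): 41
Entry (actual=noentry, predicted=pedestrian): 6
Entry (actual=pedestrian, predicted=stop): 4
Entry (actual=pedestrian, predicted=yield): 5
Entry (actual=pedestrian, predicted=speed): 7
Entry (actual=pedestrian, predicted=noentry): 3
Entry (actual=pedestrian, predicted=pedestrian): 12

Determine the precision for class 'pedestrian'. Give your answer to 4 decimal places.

Take TP from the diagonal, FP from the rest of the 'pedestrian' prediction marginal, FN from the rest of the 'pedestrian' actual marginal.
precision = TP/(TP+FP).
pedestrian: TP=12, FP=12+3+4+6=25 → 12/37 = 0.32432

0.3243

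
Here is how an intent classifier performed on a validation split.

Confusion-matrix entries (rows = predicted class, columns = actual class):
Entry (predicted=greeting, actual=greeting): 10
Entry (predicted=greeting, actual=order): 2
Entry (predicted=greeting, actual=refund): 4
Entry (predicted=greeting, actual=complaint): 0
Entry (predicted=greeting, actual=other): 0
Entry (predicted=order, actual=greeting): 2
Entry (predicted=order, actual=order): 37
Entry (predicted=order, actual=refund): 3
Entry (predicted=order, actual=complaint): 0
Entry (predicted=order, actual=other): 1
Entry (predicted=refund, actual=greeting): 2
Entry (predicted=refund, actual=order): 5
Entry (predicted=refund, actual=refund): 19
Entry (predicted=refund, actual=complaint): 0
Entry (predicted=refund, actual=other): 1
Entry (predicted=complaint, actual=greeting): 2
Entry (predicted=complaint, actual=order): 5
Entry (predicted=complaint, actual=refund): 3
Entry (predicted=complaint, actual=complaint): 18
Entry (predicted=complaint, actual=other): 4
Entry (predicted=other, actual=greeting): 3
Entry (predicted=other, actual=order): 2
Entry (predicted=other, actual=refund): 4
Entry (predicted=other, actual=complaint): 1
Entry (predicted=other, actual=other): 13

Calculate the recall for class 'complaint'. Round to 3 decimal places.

One-vs-rest for 'complaint': TP = diagonal; FP = other classes predicted 'complaint'; FN = 'complaint' predicted as other.
recall = TP/(TP+FN).
complaint: TP=18, FN=0+0+0+1=1 → 18/19 = 0.9474

0.947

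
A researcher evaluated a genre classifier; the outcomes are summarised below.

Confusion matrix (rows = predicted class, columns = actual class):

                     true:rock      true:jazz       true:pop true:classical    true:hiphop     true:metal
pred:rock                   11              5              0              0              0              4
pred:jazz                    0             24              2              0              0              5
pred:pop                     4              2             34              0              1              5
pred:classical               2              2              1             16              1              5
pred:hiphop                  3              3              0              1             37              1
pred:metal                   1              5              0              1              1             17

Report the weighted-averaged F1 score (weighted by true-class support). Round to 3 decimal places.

0.705

Per-class F1 score (2·TP/(2·TP+FP+FN)):
  rock: TP=11, FP=5+0+0+0+4=9, FN=0+4+2+3+1=10 → 22/41 = 0.5366
  jazz: TP=24, FP=0+2+0+0+5=7, FN=5+2+2+3+5=17 → 48/72 = 0.6667
  pop: TP=34, FP=4+2+0+1+5=12, FN=0+2+1+0+0=3 → 68/83 = 0.8193
  classical: TP=16, FP=2+2+1+1+5=11, FN=0+0+0+1+1=2 → 32/45 = 0.7111
  hiphop: TP=37, FP=3+3+0+1+1=8, FN=0+0+1+1+1=3 → 74/85 = 0.8706
  metal: TP=17, FP=1+5+0+1+1=8, FN=4+5+5+5+1=20 → 34/62 = 0.5484
Weighted-F1 score = Σ (supportᵢ/N)·F1 scoreᵢ with N=194: (21/194)·0.5366 + (41/194)·0.6667 + (37/194)·0.8193 + (18/194)·0.7111 + (40/194)·0.8706 + (37/194)·0.5484 = 0.705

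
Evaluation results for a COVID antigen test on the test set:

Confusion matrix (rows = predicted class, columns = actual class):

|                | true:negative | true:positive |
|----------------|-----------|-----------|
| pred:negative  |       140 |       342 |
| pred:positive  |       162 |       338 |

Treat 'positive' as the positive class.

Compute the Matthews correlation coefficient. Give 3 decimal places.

MCC = (TP·TN − FP·FN) / √((TP+FP)(TP+FN)(TN+FP)(TN+FN))
Numerator = 338·140 − 162·342 = -8084
Denominator = √(500·680·302·482) = √49491760000 = 222467.4358
MCC = -8084 / 222467.4358 = -0.036

-0.036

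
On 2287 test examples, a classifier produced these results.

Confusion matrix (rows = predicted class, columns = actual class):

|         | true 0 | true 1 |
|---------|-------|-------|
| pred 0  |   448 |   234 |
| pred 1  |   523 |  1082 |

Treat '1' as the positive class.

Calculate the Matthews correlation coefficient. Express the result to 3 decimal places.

0.306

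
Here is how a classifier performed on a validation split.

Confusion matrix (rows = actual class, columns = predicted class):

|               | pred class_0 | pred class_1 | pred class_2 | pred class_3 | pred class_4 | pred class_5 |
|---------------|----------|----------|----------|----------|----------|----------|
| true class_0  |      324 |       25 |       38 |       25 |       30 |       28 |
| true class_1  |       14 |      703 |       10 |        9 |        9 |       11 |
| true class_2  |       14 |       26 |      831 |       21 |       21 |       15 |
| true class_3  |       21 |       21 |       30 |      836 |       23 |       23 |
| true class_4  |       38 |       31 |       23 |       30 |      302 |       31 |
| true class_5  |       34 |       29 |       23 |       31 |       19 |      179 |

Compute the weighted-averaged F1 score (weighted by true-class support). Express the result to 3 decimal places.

Per-class F1 score (2·TP/(2·TP+FP+FN)):
  class_0: TP=324, FP=14+14+21+38+34=121, FN=25+38+25+30+28=146 → 648/915 = 0.7082
  class_1: TP=703, FP=25+26+21+31+29=132, FN=14+10+9+9+11=53 → 1406/1591 = 0.8837
  class_2: TP=831, FP=38+10+30+23+23=124, FN=14+26+21+21+15=97 → 1662/1883 = 0.8826
  class_3: TP=836, FP=25+9+21+30+31=116, FN=21+21+30+23+23=118 → 1672/1906 = 0.8772
  class_4: TP=302, FP=30+9+21+23+19=102, FN=38+31+23+30+31=153 → 604/859 = 0.7031
  class_5: TP=179, FP=28+11+15+23+31=108, FN=34+29+23+31+19=136 → 358/602 = 0.5947
Weighted-F1 score = Σ (supportᵢ/N)·F1 scoreᵢ with N=3878: (470/3878)·0.7082 + (756/3878)·0.8837 + (928/3878)·0.8826 + (954/3878)·0.8772 + (455/3878)·0.7031 + (315/3878)·0.5947 = 0.816

0.816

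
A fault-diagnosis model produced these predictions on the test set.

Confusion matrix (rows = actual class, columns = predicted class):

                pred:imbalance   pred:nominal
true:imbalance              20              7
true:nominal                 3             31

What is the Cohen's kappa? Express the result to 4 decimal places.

Observed agreement pₒ = trace/N = 51/61 = 0.83607
Expected agreement pₑ = Σ (rowᵢ·colᵢ)/N² = (27·23 + 34·38)/61² = 0.51411
κ = (pₒ − pₑ)/(1 − pₑ) = (0.83607 − 0.51411)/(1 − 0.51411) = 0.6626

0.6626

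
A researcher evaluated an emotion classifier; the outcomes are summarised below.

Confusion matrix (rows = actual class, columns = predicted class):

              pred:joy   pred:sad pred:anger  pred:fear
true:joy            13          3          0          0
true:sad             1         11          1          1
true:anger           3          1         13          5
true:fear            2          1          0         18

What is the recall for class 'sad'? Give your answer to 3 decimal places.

0.786

Take TP from the diagonal, FP from the rest of the 'sad' prediction marginal, FN from the rest of the 'sad' actual marginal.
recall = TP/(TP+FN).
sad: TP=11, FN=1+1+1=3 → 11/14 = 0.7857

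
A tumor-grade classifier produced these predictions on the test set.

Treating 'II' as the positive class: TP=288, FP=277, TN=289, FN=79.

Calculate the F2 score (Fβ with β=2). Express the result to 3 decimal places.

Fβ = (1+β²)·TP / ((1+β²)·TP + β²·FN + FP), with β²=4
= 5·288 / (5·288 + 4·79 + 277) = 0.708

0.708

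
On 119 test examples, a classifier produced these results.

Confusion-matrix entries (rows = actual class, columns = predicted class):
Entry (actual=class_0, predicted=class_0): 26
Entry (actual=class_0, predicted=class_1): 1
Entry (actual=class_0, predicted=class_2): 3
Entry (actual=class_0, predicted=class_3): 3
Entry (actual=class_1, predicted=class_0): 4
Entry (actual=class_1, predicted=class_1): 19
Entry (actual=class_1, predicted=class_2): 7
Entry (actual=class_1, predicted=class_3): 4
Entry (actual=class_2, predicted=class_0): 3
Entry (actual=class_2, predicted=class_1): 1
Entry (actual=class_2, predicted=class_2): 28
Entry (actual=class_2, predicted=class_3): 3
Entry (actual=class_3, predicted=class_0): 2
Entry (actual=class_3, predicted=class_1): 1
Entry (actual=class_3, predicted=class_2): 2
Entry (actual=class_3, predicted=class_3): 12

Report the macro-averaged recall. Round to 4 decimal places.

0.7131

Per-class recall (TP/(TP+FN)):
  class_0: TP=26, FN=1+3+3=7 → 26/33 = 0.78788
  class_1: TP=19, FN=4+7+4=15 → 19/34 = 0.55882
  class_2: TP=28, FN=3+1+3=7 → 28/35 = 0.80000
  class_3: TP=12, FN=2+1+2=5 → 12/17 = 0.70588
Macro-recall = mean = (0.78788 + 0.55882 + 0.80000 + 0.70588) / 4 = 0.7131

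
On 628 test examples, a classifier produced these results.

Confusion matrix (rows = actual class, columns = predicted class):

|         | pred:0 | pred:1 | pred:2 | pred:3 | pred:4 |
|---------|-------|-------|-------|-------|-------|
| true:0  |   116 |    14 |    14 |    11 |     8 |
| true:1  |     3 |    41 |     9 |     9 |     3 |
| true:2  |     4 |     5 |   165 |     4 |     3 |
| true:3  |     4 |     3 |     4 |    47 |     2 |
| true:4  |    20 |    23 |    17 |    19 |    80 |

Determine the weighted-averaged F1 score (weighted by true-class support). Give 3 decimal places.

0.713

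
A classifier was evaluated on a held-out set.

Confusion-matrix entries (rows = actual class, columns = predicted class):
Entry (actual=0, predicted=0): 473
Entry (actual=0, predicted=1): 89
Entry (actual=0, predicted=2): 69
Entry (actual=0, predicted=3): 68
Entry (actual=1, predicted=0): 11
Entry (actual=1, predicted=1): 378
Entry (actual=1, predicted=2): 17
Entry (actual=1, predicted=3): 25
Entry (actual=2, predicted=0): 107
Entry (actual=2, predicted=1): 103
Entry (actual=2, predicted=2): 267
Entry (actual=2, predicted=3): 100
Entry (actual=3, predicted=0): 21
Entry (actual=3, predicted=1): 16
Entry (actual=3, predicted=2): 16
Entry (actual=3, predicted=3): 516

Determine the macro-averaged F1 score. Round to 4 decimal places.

0.7092

Per-class F1 score (2·TP/(2·TP+FP+FN)):
  0: TP=473, FP=11+107+21=139, FN=89+69+68=226 → 946/1311 = 0.72159
  1: TP=378, FP=89+103+16=208, FN=11+17+25=53 → 756/1017 = 0.74336
  2: TP=267, FP=69+17+16=102, FN=107+103+100=310 → 534/946 = 0.56448
  3: TP=516, FP=68+25+100=193, FN=21+16+16=53 → 1032/1278 = 0.80751
Macro-F1 score = mean = (0.72159 + 0.74336 + 0.56448 + 0.80751) / 4 = 0.7092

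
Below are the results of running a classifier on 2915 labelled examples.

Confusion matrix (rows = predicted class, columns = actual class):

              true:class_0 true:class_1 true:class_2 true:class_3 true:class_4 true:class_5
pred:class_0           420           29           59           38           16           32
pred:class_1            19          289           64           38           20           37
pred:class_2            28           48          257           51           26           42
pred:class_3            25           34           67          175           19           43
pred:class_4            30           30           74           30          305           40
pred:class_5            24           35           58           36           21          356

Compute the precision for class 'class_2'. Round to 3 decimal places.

One-vs-rest for 'class_2': TP = diagonal; FP = other classes predicted 'class_2'; FN = 'class_2' predicted as other.
precision = TP/(TP+FP).
class_2: TP=257, FP=28+48+51+26+42=195 → 257/452 = 0.5686

0.569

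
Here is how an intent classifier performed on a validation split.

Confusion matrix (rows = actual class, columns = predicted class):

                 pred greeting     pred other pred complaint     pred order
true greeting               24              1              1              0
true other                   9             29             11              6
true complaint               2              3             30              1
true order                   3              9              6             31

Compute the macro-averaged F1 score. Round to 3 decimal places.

Per-class F1 score (2·TP/(2·TP+FP+FN)):
  greeting: TP=24, FP=9+2+3=14, FN=1+1+0=2 → 48/64 = 0.7500
  other: TP=29, FP=1+3+9=13, FN=9+11+6=26 → 58/97 = 0.5979
  complaint: TP=30, FP=1+11+6=18, FN=2+3+1=6 → 60/84 = 0.7143
  order: TP=31, FP=0+6+1=7, FN=3+9+6=18 → 62/87 = 0.7126
Macro-F1 score = mean = (0.7500 + 0.5979 + 0.7143 + 0.7126) / 4 = 0.694

0.694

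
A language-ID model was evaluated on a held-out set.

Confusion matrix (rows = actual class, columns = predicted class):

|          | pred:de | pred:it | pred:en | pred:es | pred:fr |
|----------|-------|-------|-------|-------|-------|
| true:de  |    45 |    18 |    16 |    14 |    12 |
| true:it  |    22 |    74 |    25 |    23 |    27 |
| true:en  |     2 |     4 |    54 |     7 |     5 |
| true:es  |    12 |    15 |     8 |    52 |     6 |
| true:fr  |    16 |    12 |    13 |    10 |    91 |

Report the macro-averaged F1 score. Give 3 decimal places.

0.538

Per-class F1 score (2·TP/(2·TP+FP+FN)):
  de: TP=45, FP=22+2+12+16=52, FN=18+16+14+12=60 → 90/202 = 0.4455
  it: TP=74, FP=18+4+15+12=49, FN=22+25+23+27=97 → 148/294 = 0.5034
  en: TP=54, FP=16+25+8+13=62, FN=2+4+7+5=18 → 108/188 = 0.5745
  es: TP=52, FP=14+23+7+10=54, FN=12+15+8+6=41 → 104/199 = 0.5226
  fr: TP=91, FP=12+27+5+6=50, FN=16+12+13+10=51 → 182/283 = 0.6431
Macro-F1 score = mean = (0.4455 + 0.5034 + 0.5745 + 0.5226 + 0.6431) / 5 = 0.538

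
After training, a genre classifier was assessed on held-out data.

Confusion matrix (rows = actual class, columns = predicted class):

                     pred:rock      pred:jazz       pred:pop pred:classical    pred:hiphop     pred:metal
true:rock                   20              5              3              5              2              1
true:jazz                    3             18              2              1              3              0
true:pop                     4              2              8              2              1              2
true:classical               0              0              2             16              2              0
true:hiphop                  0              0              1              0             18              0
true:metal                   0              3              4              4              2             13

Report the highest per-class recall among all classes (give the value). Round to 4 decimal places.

Per-class recall (TP/(TP+FN)):
  rock: TP=20, FN=5+3+5+2+1=16 → 20/36 = 0.55556
  jazz: TP=18, FN=3+2+1+3+0=9 → 18/27 = 0.66667
  pop: TP=8, FN=4+2+2+1+2=11 → 8/19 = 0.42105
  classical: TP=16, FN=0+0+2+2+0=4 → 16/20 = 0.80000
  hiphop: TP=18, FN=0+0+1+0+0=1 → 18/19 = 0.94737
  metal: TP=13, FN=0+3+4+4+2=13 → 13/26 = 0.50000
Highest is class 'hiphop' with recall = 0.9474.

0.9474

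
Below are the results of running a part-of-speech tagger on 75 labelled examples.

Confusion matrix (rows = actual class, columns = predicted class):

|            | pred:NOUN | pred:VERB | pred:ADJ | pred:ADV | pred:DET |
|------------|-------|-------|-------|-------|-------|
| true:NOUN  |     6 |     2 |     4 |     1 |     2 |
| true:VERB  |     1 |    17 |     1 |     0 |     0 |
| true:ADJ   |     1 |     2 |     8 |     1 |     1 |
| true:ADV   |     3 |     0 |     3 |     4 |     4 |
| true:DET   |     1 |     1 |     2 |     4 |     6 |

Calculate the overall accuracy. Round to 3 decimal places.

0.547

Accuracy = trace / total = (6+17+8+4+6=41) / 75 = 41/75 = 0.547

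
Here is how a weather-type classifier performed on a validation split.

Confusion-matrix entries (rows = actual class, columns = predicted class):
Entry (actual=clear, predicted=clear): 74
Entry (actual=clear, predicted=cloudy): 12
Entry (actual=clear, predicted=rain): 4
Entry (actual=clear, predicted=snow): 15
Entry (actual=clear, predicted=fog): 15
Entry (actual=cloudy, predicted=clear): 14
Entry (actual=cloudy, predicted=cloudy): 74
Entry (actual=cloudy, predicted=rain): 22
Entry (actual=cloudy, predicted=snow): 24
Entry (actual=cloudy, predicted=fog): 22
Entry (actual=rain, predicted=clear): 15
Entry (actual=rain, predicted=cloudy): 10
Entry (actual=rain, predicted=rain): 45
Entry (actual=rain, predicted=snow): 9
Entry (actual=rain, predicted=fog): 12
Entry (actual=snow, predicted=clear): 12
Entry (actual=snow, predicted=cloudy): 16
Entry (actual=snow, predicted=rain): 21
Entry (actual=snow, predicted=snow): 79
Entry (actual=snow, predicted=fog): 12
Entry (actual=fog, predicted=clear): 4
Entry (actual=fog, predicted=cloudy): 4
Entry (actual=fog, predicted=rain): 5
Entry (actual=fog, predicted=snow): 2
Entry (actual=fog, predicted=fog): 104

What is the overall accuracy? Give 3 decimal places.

Accuracy = trace / total = (74+74+45+79+104=376) / 626 = 376/626 = 0.601

0.601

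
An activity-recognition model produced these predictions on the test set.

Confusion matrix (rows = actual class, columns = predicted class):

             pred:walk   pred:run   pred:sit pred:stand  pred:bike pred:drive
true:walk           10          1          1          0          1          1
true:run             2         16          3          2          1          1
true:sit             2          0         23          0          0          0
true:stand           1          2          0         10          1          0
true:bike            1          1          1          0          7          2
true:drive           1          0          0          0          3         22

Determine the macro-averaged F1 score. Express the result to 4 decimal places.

0.7333

Per-class F1 score (2·TP/(2·TP+FP+FN)):
  walk: TP=10, FP=2+2+1+1+1=7, FN=1+1+0+1+1=4 → 20/31 = 0.64516
  run: TP=16, FP=1+0+2+1+0=4, FN=2+3+2+1+1=9 → 32/45 = 0.71111
  sit: TP=23, FP=1+3+0+1+0=5, FN=2+0+0+0+0=2 → 46/53 = 0.86792
  stand: TP=10, FP=0+2+0+0+0=2, FN=1+2+0+1+0=4 → 20/26 = 0.76923
  bike: TP=7, FP=1+1+0+1+3=6, FN=1+1+1+0+2=5 → 14/25 = 0.56000
  drive: TP=22, FP=1+1+0+0+2=4, FN=1+0+0+0+3=4 → 44/52 = 0.84615
Macro-F1 score = mean = (0.64516 + 0.71111 + 0.86792 + 0.76923 + 0.56000 + 0.84615) / 6 = 0.7333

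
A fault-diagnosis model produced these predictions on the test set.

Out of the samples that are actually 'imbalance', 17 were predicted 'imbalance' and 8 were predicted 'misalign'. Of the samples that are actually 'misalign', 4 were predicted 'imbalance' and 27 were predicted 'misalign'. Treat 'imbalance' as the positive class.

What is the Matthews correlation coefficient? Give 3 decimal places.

0.566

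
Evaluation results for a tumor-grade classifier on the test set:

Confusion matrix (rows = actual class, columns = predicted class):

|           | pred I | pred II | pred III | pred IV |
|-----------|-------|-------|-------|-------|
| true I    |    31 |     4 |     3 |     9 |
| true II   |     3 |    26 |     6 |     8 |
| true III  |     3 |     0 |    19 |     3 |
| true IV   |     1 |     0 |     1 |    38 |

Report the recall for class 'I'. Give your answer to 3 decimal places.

0.660

Take TP from the diagonal, FP from the rest of the 'I' prediction marginal, FN from the rest of the 'I' actual marginal.
recall = TP/(TP+FN).
I: TP=31, FN=4+3+9=16 → 31/47 = 0.6596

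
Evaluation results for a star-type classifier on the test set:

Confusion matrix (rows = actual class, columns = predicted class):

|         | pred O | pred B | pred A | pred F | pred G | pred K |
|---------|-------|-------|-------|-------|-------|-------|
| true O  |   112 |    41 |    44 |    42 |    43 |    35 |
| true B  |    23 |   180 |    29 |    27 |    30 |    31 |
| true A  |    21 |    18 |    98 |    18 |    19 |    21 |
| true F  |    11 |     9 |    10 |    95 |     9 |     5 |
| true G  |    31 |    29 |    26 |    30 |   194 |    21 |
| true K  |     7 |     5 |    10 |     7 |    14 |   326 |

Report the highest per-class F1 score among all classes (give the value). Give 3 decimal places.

Per-class F1 score (2·TP/(2·TP+FP+FN)):
  O: TP=112, FP=23+21+11+31+7=93, FN=41+44+42+43+35=205 → 224/522 = 0.4291
  B: TP=180, FP=41+18+9+29+5=102, FN=23+29+27+30+31=140 → 360/602 = 0.5980
  A: TP=98, FP=44+29+10+26+10=119, FN=21+18+18+19+21=97 → 196/412 = 0.4757
  F: TP=95, FP=42+27+18+30+7=124, FN=11+9+10+9+5=44 → 190/358 = 0.5307
  G: TP=194, FP=43+30+19+9+14=115, FN=31+29+26+30+21=137 → 388/640 = 0.6063
  K: TP=326, FP=35+31+21+5+21=113, FN=7+5+10+7+14=43 → 652/808 = 0.8069
Highest is class 'K' with F1 score = 0.807.

0.807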